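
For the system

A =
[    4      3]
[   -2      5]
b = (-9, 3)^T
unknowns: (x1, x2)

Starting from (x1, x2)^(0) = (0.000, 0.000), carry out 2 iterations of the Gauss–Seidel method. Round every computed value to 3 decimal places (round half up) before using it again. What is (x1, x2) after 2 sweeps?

Iteration 1:
  x1 = (-9 - (3)·0.000) / (4) = -2.250
  x2 = (3 - (-2)·-2.250) / (5) = -0.300
Iteration 2:
  x1 = (-9 - (3)·-0.300) / (4) = -2.025
  x2 = (3 - (-2)·-2.025) / (5) = -0.210

(-2.025, -0.210)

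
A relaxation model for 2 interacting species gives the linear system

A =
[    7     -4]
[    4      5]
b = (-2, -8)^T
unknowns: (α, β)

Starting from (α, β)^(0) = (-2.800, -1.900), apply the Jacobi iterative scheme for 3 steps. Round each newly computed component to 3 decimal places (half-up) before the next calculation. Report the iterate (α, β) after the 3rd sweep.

Iteration 1:
  α = (-2 - (-4)·-1.900) / (7) = -1.371
  β = (-8 - (4)·-2.800) / (5) = 0.640
Iteration 2:
  α = (-2 - (-4)·0.640) / (7) = 0.080
  β = (-8 - (4)·-1.371) / (5) = -0.503
Iteration 3:
  α = (-2 - (-4)·-0.503) / (7) = -0.573
  β = (-8 - (4)·0.080) / (5) = -1.664

(-0.573, -1.664)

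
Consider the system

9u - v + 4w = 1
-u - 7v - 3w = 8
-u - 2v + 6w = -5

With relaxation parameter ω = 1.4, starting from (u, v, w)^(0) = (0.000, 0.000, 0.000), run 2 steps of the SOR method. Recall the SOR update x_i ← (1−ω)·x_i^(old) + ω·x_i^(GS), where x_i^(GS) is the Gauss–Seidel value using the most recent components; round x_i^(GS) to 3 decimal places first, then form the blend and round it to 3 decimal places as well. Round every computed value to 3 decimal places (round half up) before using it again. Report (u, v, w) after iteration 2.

(1.016, -0.017, -0.182)

Iteration 1:
  u: GS value = (1 - (-1)·0.000 - (4)·0.000) / (9) = 0.111;  u ← (1−ω)·0.000 + ω·0.111 = 0.155
  v: GS value = (8 - (-1)·0.155 - (-3)·0.000) / (-7) = -1.165;  v ← (1−ω)·0.000 + ω·-1.165 = -1.631
  w: GS value = (-5 - (-1)·0.155 - (-2)·-1.631) / (6) = -1.351;  w ← (1−ω)·0.000 + ω·-1.351 = -1.891
Iteration 2:
  u: GS value = (1 - (-1)·-1.631 - (4)·-1.891) / (9) = 0.770;  u ← (1−ω)·0.155 + ω·0.770 = 1.016
  v: GS value = (8 - (-1)·1.016 - (-3)·-1.891) / (-7) = -0.478;  v ← (1−ω)·-1.631 + ω·-0.478 = -0.017
  w: GS value = (-5 - (-1)·1.016 - (-2)·-0.017) / (6) = -0.670;  w ← (1−ω)·-1.891 + ω·-0.670 = -0.182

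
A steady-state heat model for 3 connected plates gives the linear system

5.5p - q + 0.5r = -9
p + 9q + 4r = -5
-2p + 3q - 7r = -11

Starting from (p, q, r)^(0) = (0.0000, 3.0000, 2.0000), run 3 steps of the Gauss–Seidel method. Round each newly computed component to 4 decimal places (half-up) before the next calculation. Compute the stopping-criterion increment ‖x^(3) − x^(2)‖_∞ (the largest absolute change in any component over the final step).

Iteration 1:
  p = (-9 - (-1)·3.0000 - (0.5)·2.0000) / (5.5) = -1.2727
  q = (-5 - (1)·-1.2727 - (4)·2.0000) / (9) = -1.3030
  r = (-11 - (-2)·-1.2727 - (3)·-1.3030) / (-7) = 1.3766
Iteration 2:
  p = (-9 - (-1)·-1.3030 - (0.5)·1.3766) / (5.5) = -1.9984
  q = (-5 - (1)·-1.9984 - (4)·1.3766) / (9) = -0.9453
  r = (-11 - (-2)·-1.9984 - (3)·-0.9453) / (-7) = 1.7373
Iteration 3:
  p = (-9 - (-1)·-0.9453 - (0.5)·1.7373) / (5.5) = -1.9662
  q = (-5 - (1)·-1.9662 - (4)·1.7373) / (9) = -1.1092
  r = (-11 - (-2)·-1.9662 - (3)·-1.1092) / (-7) = 1.6578
Change: (0.0322, -0.1639, -0.0795) → max |·| = 0.1639

0.1639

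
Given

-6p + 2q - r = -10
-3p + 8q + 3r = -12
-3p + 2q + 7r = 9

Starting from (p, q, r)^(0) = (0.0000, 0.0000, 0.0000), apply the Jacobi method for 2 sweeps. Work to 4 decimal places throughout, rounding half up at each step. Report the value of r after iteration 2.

Iteration 1:
  p = (-10 - (2)·0.0000 - (-1)·0.0000) / (-6) = 1.6667
  q = (-12 - (-3)·0.0000 - (3)·0.0000) / (8) = -1.5000
  r = (9 - (-3)·0.0000 - (2)·0.0000) / (7) = 1.2857
Iteration 2:
  p = (-10 - (2)·-1.5000 - (-1)·1.2857) / (-6) = 0.9524
  q = (-12 - (-3)·1.6667 - (3)·1.2857) / (8) = -1.3571
  r = (9 - (-3)·1.6667 - (2)·-1.5000) / (7) = 2.4286

2.4286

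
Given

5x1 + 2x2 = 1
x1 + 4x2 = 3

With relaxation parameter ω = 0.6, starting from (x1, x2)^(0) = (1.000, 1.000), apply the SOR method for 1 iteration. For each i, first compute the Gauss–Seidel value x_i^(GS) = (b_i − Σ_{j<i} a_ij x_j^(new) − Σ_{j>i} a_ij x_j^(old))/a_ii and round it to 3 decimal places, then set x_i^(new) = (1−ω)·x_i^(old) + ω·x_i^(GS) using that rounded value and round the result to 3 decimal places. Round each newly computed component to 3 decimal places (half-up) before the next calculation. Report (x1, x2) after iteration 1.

Iteration 1:
  x1: GS value = (1 - (2)·1.000) / (5) = -0.200;  x1 ← (1−ω)·1.000 + ω·-0.200 = 0.280
  x2: GS value = (3 - (1)·0.280) / (4) = 0.680;  x2 ← (1−ω)·1.000 + ω·0.680 = 0.808

(0.280, 0.808)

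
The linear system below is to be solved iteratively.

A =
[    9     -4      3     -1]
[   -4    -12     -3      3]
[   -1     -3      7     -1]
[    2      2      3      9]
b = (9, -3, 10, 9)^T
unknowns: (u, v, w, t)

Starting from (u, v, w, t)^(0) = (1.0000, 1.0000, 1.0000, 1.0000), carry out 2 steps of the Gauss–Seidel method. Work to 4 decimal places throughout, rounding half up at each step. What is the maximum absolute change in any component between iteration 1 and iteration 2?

0.8290

Iteration 1:
  u = (9 - (-4)·1.0000 - (3)·1.0000 - (-1)·1.0000) / (9) = 1.2222
  v = (-3 - (-4)·1.2222 - (-3)·1.0000 - (3)·1.0000) / (-12) = -0.1574
  w = (10 - (-1)·1.2222 - (-3)·-0.1574 - (-1)·1.0000) / (7) = 1.6786
  t = (9 - (2)·1.2222 - (2)·-0.1574 - (3)·1.6786) / (9) = 0.2038
Iteration 2:
  u = (9 - (-4)·-0.1574 - (3)·1.6786 - (-1)·0.2038) / (9) = 0.3932
  v = (-3 - (-4)·0.3932 - (-3)·1.6786 - (3)·0.2038) / (-12) = -0.2498
  w = (10 - (-1)·0.3932 - (-3)·-0.2498 - (-1)·0.2038) / (7) = 1.4068
  t = (9 - (2)·0.3932 - (2)·-0.2498 - (3)·1.4068) / (9) = 0.4992
Change: (-0.8290, -0.0924, -0.2718, 0.2954) → max |·| = 0.8290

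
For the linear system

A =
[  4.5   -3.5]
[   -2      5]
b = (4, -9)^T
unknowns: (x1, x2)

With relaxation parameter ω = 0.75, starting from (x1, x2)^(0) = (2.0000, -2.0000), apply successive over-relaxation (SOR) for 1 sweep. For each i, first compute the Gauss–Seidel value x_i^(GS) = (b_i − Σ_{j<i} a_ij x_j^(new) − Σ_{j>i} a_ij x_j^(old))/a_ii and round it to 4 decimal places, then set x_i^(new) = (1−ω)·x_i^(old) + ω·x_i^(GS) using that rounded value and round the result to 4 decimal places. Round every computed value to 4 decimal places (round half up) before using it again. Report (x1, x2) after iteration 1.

(0.0000, -1.8500)

Iteration 1:
  x1: GS value = (4 - (-3.5)·-2.0000) / (4.5) = -0.6667;  x1 ← (1−ω)·2.0000 + ω·-0.6667 = 0.0000
  x2: GS value = (-9 - (-2)·0.0000) / (5) = -1.8000;  x2 ← (1−ω)·-2.0000 + ω·-1.8000 = -1.8500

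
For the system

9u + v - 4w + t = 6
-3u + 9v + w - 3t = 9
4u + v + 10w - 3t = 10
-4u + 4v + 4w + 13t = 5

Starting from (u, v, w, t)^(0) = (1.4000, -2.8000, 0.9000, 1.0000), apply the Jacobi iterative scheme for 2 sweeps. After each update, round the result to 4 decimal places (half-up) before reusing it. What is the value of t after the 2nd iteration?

-0.0626

Iteration 1:
  u = (6 - (1)·-2.8000 - (-4)·0.9000 - (1)·1.0000) / (9) = 1.2667
  v = (9 - (-3)·1.4000 - (1)·0.9000 - (-3)·1.0000) / (9) = 1.7000
  w = (10 - (4)·1.4000 - (1)·-2.8000 - (-3)·1.0000) / (10) = 1.0200
  t = (5 - (-4)·1.4000 - (4)·-2.8000 - (4)·0.9000) / (13) = 1.4000
Iteration 2:
  u = (6 - (1)·1.7000 - (-4)·1.0200 - (1)·1.4000) / (9) = 0.7756
  v = (9 - (-3)·1.2667 - (1)·1.0200 - (-3)·1.4000) / (9) = 1.7756
  w = (10 - (4)·1.2667 - (1)·1.7000 - (-3)·1.4000) / (10) = 0.7433
  t = (5 - (-4)·1.2667 - (4)·1.7000 - (4)·1.0200) / (13) = -0.0626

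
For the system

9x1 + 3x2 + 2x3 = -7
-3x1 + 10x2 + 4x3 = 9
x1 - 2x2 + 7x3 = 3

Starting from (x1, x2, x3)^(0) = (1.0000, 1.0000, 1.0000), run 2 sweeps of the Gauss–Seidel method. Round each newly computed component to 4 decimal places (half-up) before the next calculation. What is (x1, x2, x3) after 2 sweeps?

(-0.9550, 0.3545, 0.6663)

Iteration 1:
  x1 = (-7 - (3)·1.0000 - (2)·1.0000) / (9) = -1.3333
  x2 = (9 - (-3)·-1.3333 - (4)·1.0000) / (10) = 0.1000
  x3 = (3 - (1)·-1.3333 - (-2)·0.1000) / (7) = 0.6476
Iteration 2:
  x1 = (-7 - (3)·0.1000 - (2)·0.6476) / (9) = -0.9550
  x2 = (9 - (-3)·-0.9550 - (4)·0.6476) / (10) = 0.3545
  x3 = (3 - (1)·-0.9550 - (-2)·0.3545) / (7) = 0.6663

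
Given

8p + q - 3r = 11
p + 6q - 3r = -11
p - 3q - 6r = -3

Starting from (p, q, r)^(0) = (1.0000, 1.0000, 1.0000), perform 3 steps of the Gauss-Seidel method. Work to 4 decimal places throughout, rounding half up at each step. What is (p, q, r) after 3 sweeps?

(2.1378, -1.4072, 1.5599)

Iteration 1:
  p = (11 - (1)·1.0000 - (-3)·1.0000) / (8) = 1.6250
  q = (-11 - (1)·1.6250 - (-3)·1.0000) / (6) = -1.6042
  r = (-3 - (1)·1.6250 - (-3)·-1.6042) / (-6) = 1.5729
Iteration 2:
  p = (11 - (1)·-1.6042 - (-3)·1.5729) / (8) = 2.1654
  q = (-11 - (1)·2.1654 - (-3)·1.5729) / (6) = -1.4078
  r = (-3 - (1)·2.1654 - (-3)·-1.4078) / (-6) = 1.5648
Iteration 3:
  p = (11 - (1)·-1.4078 - (-3)·1.5648) / (8) = 2.1378
  q = (-11 - (1)·2.1378 - (-3)·1.5648) / (6) = -1.4072
  r = (-3 - (1)·2.1378 - (-3)·-1.4072) / (-6) = 1.5599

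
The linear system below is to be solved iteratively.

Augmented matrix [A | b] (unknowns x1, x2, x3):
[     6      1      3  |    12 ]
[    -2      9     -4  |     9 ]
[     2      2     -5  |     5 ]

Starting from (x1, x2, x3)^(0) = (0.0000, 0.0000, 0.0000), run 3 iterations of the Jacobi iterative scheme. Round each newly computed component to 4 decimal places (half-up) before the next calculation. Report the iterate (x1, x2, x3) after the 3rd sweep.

(1.7333, 1.6074, 0.3333)

Iteration 1:
  x1 = (12 - (1)·0.0000 - (3)·0.0000) / (6) = 2.0000
  x2 = (9 - (-2)·0.0000 - (-4)·0.0000) / (9) = 1.0000
  x3 = (5 - (2)·0.0000 - (2)·0.0000) / (-5) = -1.0000
Iteration 2:
  x1 = (12 - (1)·1.0000 - (3)·-1.0000) / (6) = 2.3333
  x2 = (9 - (-2)·2.0000 - (-4)·-1.0000) / (9) = 1.0000
  x3 = (5 - (2)·2.0000 - (2)·1.0000) / (-5) = 0.2000
Iteration 3:
  x1 = (12 - (1)·1.0000 - (3)·0.2000) / (6) = 1.7333
  x2 = (9 - (-2)·2.3333 - (-4)·0.2000) / (9) = 1.6074
  x3 = (5 - (2)·2.3333 - (2)·1.0000) / (-5) = 0.3333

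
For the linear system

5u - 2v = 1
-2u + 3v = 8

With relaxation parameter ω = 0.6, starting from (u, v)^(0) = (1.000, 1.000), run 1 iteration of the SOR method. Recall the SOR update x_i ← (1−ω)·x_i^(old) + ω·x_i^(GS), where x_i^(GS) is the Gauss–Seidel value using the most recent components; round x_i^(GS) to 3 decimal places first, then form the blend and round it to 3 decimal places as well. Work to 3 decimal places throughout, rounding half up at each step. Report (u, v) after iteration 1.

Iteration 1:
  u: GS value = (1 - (-2)·1.000) / (5) = 0.600;  u ← (1−ω)·1.000 + ω·0.600 = 0.760
  v: GS value = (8 - (-2)·0.760) / (3) = 3.173;  v ← (1−ω)·1.000 + ω·3.173 = 2.304

(0.760, 2.304)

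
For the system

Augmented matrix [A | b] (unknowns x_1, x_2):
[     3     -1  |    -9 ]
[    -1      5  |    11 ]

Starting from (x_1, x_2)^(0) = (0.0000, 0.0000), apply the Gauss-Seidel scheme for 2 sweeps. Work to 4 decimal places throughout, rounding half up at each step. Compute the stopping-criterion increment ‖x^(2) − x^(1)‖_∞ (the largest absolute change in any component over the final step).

0.5333

Iteration 1:
  x_1 = (-9 - (-1)·0.0000) / (3) = -3.0000
  x_2 = (11 - (-1)·-3.0000) / (5) = 1.6000
Iteration 2:
  x_1 = (-9 - (-1)·1.6000) / (3) = -2.4667
  x_2 = (11 - (-1)·-2.4667) / (5) = 1.7067
Change: (0.5333, 0.1067) → max |·| = 0.5333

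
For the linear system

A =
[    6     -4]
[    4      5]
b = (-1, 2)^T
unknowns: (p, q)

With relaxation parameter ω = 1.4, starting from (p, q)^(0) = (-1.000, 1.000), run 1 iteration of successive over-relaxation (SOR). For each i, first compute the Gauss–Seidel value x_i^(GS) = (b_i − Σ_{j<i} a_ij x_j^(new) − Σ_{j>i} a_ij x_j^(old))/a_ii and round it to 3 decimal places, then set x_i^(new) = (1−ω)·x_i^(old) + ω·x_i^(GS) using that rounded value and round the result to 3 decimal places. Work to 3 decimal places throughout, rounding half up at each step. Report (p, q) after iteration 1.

(1.100, -1.072)

Iteration 1:
  p: GS value = (-1 - (-4)·1.000) / (6) = 0.500;  p ← (1−ω)·-1.000 + ω·0.500 = 1.100
  q: GS value = (2 - (4)·1.100) / (5) = -0.480;  q ← (1−ω)·1.000 + ω·-0.480 = -1.072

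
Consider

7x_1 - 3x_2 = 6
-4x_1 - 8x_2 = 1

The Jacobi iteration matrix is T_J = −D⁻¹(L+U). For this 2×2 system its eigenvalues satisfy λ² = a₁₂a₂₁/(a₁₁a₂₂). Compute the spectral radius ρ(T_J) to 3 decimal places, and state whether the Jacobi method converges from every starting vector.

a₁₂a₂₁/(a₁₁a₂₂) = (-3)·(-4) / ((7)·(-8)) = -0.214286
ρ = √|-0.214286| = √0.214286 = 0.463
ρ < 1, so Jacobi converges

0.463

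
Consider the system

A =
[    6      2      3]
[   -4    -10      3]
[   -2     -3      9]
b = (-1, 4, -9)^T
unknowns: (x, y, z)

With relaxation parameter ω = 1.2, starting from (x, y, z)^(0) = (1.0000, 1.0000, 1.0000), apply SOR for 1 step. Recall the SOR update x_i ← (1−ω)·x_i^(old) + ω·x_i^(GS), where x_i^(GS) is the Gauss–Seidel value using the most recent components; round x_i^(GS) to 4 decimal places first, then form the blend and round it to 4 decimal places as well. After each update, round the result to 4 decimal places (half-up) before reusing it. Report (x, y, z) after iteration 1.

Iteration 1:
  x: GS value = (-1 - (2)·1.0000 - (3)·1.0000) / (6) = -1.0000;  x ← (1−ω)·1.0000 + ω·-1.0000 = -1.4000
  y: GS value = (4 - (-4)·-1.4000 - (3)·1.0000) / (-10) = 0.4600;  y ← (1−ω)·1.0000 + ω·0.4600 = 0.3520
  z: GS value = (-9 - (-2)·-1.4000 - (-3)·0.3520) / (9) = -1.1938;  z ← (1−ω)·1.0000 + ω·-1.1938 = -1.6326

(-1.4000, 0.3520, -1.6326)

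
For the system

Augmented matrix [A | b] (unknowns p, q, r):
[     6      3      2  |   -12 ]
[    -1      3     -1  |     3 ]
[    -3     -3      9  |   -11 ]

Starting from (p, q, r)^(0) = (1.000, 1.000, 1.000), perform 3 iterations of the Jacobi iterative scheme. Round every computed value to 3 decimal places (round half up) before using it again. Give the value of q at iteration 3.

Iteration 1:
  p = (-12 - (3)·1.000 - (2)·1.000) / (6) = -2.833
  q = (3 - (-1)·1.000 - (-1)·1.000) / (3) = 1.667
  r = (-11 - (-3)·1.000 - (-3)·1.000) / (9) = -0.556
Iteration 2:
  p = (-12 - (3)·1.667 - (2)·-0.556) / (6) = -2.648
  q = (3 - (-1)·-2.833 - (-1)·-0.556) / (3) = -0.130
  r = (-11 - (-3)·-2.833 - (-3)·1.667) / (9) = -1.611
Iteration 3:
  p = (-12 - (3)·-0.130 - (2)·-1.611) / (6) = -1.398
  q = (3 - (-1)·-2.648 - (-1)·-1.611) / (3) = -0.420
  r = (-11 - (-3)·-2.648 - (-3)·-0.130) / (9) = -2.148

-0.420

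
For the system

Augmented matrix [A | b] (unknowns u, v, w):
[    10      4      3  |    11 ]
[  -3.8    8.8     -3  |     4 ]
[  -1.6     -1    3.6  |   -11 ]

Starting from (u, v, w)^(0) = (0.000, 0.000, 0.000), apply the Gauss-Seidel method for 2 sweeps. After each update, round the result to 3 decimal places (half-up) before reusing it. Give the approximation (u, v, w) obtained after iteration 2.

(1.420, 0.281, -2.346)

Iteration 1:
  u = (11 - (4)·0.000 - (3)·0.000) / (10) = 1.100
  v = (4 - (-3.8)·1.100 - (-3)·0.000) / (8.8) = 0.930
  w = (-11 - (-1.6)·1.100 - (-1)·0.930) / (3.6) = -2.308
Iteration 2:
  u = (11 - (4)·0.930 - (3)·-2.308) / (10) = 1.420
  v = (4 - (-3.8)·1.420 - (-3)·-2.308) / (8.8) = 0.281
  w = (-11 - (-1.6)·1.420 - (-1)·0.281) / (3.6) = -2.346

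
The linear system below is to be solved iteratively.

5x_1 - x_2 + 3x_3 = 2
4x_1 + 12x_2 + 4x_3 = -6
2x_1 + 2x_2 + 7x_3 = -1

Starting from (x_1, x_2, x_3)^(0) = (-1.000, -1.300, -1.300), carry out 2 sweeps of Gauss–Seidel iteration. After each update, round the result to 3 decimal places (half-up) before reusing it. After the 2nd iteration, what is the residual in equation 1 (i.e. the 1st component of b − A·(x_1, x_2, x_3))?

Iteration 1:
  x_1 = (2 - (-1)·-1.300 - (3)·-1.300) / (5) = 0.920
  x_2 = (-6 - (4)·0.920 - (4)·-1.300) / (12) = -0.373
  x_3 = (-1 - (2)·0.920 - (2)·-0.373) / (7) = -0.299
Iteration 2:
  x_1 = (2 - (-1)·-0.373 - (3)·-0.299) / (5) = 0.505
  x_2 = (-6 - (4)·0.505 - (4)·-0.299) / (12) = -0.569
  x_3 = (-1 - (2)·0.505 - (2)·-0.569) / (7) = -0.125
Residual b − A·x = (-0.719, -0.692, 0.003)

-0.719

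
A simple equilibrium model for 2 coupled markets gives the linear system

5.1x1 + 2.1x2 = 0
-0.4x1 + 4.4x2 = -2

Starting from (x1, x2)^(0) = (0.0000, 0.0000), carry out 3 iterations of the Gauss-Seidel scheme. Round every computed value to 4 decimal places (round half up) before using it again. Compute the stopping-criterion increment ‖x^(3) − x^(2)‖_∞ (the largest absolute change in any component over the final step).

0.0070

Iteration 1:
  x1 = (0 - (2.1)·0.0000) / (5.1) = 0.0000
  x2 = (-2 - (-0.4)·0.0000) / (4.4) = -0.4545
Iteration 2:
  x1 = (0 - (2.1)·-0.4545) / (5.1) = 0.1871
  x2 = (-2 - (-0.4)·0.1871) / (4.4) = -0.4375
Iteration 3:
  x1 = (0 - (2.1)·-0.4375) / (5.1) = 0.1801
  x2 = (-2 - (-0.4)·0.1801) / (4.4) = -0.4382
Change: (-0.0070, -0.0007) → max |·| = 0.0070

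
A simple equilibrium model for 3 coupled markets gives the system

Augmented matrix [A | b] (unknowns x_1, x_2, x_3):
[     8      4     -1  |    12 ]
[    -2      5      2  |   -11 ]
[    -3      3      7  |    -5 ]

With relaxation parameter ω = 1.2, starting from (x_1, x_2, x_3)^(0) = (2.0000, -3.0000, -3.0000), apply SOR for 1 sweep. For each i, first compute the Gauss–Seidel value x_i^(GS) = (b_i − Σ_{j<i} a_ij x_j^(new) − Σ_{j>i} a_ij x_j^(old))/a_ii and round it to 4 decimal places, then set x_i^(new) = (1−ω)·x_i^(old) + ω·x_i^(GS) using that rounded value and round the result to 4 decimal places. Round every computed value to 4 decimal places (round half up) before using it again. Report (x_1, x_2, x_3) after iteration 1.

Iteration 1:
  x_1: GS value = (12 - (4)·-3.0000 - (-1)·-3.0000) / (8) = 2.6250;  x_1 ← (1−ω)·2.0000 + ω·2.6250 = 2.7500
  x_2: GS value = (-11 - (-2)·2.7500 - (2)·-3.0000) / (5) = 0.1000;  x_2 ← (1−ω)·-3.0000 + ω·0.1000 = 0.7200
  x_3: GS value = (-5 - (-3)·2.7500 - (3)·0.7200) / (7) = 0.1557;  x_3 ← (1−ω)·-3.0000 + ω·0.1557 = 0.7868

(2.7500, 0.7200, 0.7868)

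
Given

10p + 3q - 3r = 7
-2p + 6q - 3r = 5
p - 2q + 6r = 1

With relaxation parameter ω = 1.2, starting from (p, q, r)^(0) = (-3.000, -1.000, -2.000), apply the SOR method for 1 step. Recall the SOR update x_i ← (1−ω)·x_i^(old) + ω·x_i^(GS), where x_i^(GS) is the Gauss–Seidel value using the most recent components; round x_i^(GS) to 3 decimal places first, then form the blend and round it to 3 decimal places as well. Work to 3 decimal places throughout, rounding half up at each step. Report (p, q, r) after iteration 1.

(1.080, 0.432, 0.557)

Iteration 1:
  p: GS value = (7 - (3)·-1.000 - (-3)·-2.000) / (10) = 0.400;  p ← (1−ω)·-3.000 + ω·0.400 = 1.080
  q: GS value = (5 - (-2)·1.080 - (-3)·-2.000) / (6) = 0.193;  q ← (1−ω)·-1.000 + ω·0.193 = 0.432
  r: GS value = (1 - (1)·1.080 - (-2)·0.432) / (6) = 0.131;  r ← (1−ω)·-2.000 + ω·0.131 = 0.557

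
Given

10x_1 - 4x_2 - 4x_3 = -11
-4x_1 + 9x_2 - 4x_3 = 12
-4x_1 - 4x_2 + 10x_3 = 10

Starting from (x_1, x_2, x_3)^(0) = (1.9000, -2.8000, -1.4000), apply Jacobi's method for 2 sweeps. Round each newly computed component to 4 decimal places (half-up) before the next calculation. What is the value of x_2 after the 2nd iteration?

Iteration 1:
  x_1 = (-11 - (-4)·-2.8000 - (-4)·-1.4000) / (10) = -2.7800
  x_2 = (12 - (-4)·1.9000 - (-4)·-1.4000) / (9) = 1.5556
  x_3 = (10 - (-4)·1.9000 - (-4)·-2.8000) / (10) = 0.6400
Iteration 2:
  x_1 = (-11 - (-4)·1.5556 - (-4)·0.6400) / (10) = -0.2218
  x_2 = (12 - (-4)·-2.7800 - (-4)·0.6400) / (9) = 0.3822
  x_3 = (10 - (-4)·-2.7800 - (-4)·1.5556) / (10) = 0.5102

0.3822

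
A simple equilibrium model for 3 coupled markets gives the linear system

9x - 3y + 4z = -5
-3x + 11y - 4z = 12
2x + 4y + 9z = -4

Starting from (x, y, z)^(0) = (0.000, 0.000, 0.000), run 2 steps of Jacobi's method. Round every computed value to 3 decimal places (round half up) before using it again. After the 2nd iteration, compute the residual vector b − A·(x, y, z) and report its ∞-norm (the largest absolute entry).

Iteration 1:
  x = (-5 - (-3)·0.000 - (4)·0.000) / (9) = -0.556
  y = (12 - (-3)·0.000 - (-4)·0.000) / (11) = 1.091
  z = (-4 - (2)·0.000 - (4)·0.000) / (9) = -0.444
Iteration 2:
  x = (-5 - (-3)·1.091 - (4)·-0.444) / (9) = 0.005
  y = (12 - (-3)·-0.556 - (-4)·-0.444) / (11) = 0.778
  z = (-4 - (2)·-0.556 - (4)·1.091) / (9) = -0.806
Residual b − A·x = (0.513, 0.233, 0.132); ∞-norm = 0.513

0.513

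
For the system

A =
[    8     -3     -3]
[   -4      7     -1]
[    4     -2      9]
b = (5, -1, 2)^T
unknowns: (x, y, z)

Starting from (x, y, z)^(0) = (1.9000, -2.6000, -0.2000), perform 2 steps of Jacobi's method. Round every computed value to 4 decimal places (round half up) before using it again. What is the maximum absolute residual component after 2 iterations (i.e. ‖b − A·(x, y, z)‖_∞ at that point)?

Iteration 1:
  x = (5 - (-3)·-2.6000 - (-3)·-0.2000) / (8) = -0.4250
  y = (-1 - (-4)·1.9000 - (-1)·-0.2000) / (7) = 0.9143
  z = (2 - (4)·1.9000 - (-2)·-2.6000) / (9) = -1.2000
Iteration 2:
  x = (5 - (-3)·0.9143 - (-3)·-1.2000) / (8) = 0.5179
  y = (-1 - (-4)·-0.4250 - (-1)·-1.2000) / (7) = -0.5571
  z = (2 - (4)·-0.4250 - (-2)·0.9143) / (9) = 0.6143
Residual b − A·x = (1.0284, 5.5856, -6.7145); ∞-norm = 6.7145

6.7145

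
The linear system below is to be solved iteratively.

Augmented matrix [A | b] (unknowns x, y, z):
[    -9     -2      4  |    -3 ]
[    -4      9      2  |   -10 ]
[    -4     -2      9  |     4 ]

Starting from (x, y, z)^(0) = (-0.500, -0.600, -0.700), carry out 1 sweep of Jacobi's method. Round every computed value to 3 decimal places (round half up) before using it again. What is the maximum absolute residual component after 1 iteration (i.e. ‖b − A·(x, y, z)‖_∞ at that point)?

Iteration 1:
  x = (-3 - (-2)·-0.600 - (4)·-0.700) / (-9) = 0.156
  y = (-10 - (-4)·-0.500 - (2)·-0.700) / (9) = -1.178
  z = (4 - (-4)·-0.500 - (-2)·-0.600) / (9) = 0.089
Residual b − A·x = (-4.308, 1.048, 1.467); ∞-norm = 4.308

4.308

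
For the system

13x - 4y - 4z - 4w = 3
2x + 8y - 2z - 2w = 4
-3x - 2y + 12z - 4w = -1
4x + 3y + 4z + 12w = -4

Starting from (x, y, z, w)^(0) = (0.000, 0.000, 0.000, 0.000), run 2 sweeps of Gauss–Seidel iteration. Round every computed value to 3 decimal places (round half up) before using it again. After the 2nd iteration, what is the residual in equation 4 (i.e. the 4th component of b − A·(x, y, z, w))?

0.000

Iteration 1:
  x = (3 - (-4)·0.000 - (-4)·0.000 - (-4)·0.000) / (13) = 0.231
  y = (4 - (2)·0.231 - (-2)·0.000 - (-2)·0.000) / (8) = 0.442
  z = (-1 - (-3)·0.231 - (-2)·0.442 - (-4)·0.000) / (12) = 0.048
  w = (-4 - (4)·0.231 - (3)·0.442 - (4)·0.048) / (12) = -0.537
Iteration 2:
  x = (3 - (-4)·0.442 - (-4)·0.048 - (-4)·-0.537) / (13) = 0.216
  y = (4 - (2)·0.216 - (-2)·0.048 - (-2)·-0.537) / (8) = 0.324
  z = (-1 - (-3)·0.216 - (-2)·0.324 - (-4)·-0.537) / (12) = -0.154
  w = (-4 - (4)·0.216 - (3)·0.324 - (4)·-0.154) / (12) = -0.435
Residual b − A·x = (-0.868, -0.202, 0.404, 0.000)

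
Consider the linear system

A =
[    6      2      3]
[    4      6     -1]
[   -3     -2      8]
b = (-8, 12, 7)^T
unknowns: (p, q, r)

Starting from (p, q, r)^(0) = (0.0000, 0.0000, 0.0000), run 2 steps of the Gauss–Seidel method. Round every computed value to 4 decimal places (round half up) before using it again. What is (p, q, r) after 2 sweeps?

Iteration 1:
  p = (-8 - (2)·0.0000 - (3)·0.0000) / (6) = -1.3333
  q = (12 - (4)·-1.3333 - (-1)·0.0000) / (6) = 2.8889
  r = (7 - (-3)·-1.3333 - (-2)·2.8889) / (8) = 1.0972
Iteration 2:
  p = (-8 - (2)·2.8889 - (3)·1.0972) / (6) = -2.8449
  q = (12 - (4)·-2.8449 - (-1)·1.0972) / (6) = 4.0795
  r = (7 - (-3)·-2.8449 - (-2)·4.0795) / (8) = 0.8280

(-2.8449, 4.0795, 0.8280)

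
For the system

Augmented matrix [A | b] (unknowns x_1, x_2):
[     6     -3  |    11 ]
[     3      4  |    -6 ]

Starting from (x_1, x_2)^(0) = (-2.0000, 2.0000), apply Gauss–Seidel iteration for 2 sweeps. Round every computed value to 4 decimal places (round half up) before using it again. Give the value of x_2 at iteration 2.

-1.5156

Iteration 1:
  x_1 = (11 - (-3)·2.0000) / (6) = 2.8333
  x_2 = (-6 - (3)·2.8333) / (4) = -3.6250
Iteration 2:
  x_1 = (11 - (-3)·-3.6250) / (6) = 0.0208
  x_2 = (-6 - (3)·0.0208) / (4) = -1.5156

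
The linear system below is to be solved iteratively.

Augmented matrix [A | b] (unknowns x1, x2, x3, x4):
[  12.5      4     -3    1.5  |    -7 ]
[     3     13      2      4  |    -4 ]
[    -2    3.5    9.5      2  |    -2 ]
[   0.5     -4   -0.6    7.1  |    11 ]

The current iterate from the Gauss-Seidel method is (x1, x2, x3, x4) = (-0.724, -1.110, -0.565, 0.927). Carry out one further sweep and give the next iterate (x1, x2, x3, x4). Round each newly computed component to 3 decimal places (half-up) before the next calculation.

(-0.452, -0.402, -0.353, 1.325)

One sweep:
  x1 = (-7 - (4)·-1.110 - (-3)·-0.565 - (1.5)·0.927) / (12.5) = -0.452
  x2 = (-4 - (3)·-0.452 - (2)·-0.565 - (4)·0.927) / (13) = -0.402
  x3 = (-2 - (-2)·-0.452 - (3.5)·-0.402 - (2)·0.927) / (9.5) = -0.353
  x4 = (11 - (0.5)·-0.452 - (-4)·-0.402 - (-0.6)·-0.353) / (7.1) = 1.325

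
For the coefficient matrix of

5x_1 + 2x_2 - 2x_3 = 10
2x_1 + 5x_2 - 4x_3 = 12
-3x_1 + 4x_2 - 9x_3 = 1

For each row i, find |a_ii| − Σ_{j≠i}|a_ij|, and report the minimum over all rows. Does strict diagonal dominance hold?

row 1: |5| − (2+2) = 1
row 2: |5| − (2+4) = -1
row 3: |-9| − (3+4) = 2
minimum over rows = -1 → not strictly diagonally dominant

-1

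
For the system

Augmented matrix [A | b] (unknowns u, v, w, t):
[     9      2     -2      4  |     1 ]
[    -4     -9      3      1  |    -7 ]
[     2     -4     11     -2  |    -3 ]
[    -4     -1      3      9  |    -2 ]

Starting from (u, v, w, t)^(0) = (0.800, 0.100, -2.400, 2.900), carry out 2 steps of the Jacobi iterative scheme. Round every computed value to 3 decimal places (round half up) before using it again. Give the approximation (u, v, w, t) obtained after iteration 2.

Iteration 1:
  u = (1 - (2)·0.100 - (-2)·-2.400 - (4)·2.900) / (9) = -1.733
  v = (-7 - (-4)·0.800 - (3)·-2.400 - (1)·2.900) / (-9) = -0.056
  w = (-3 - (2)·0.800 - (-4)·0.100 - (-2)·2.900) / (11) = 0.145
  t = (-2 - (-4)·0.800 - (-1)·0.100 - (3)·-2.400) / (9) = 0.944
Iteration 2:
  u = (1 - (2)·-0.056 - (-2)·0.145 - (4)·0.944) / (9) = -0.264
  v = (-7 - (-4)·-1.733 - (3)·0.145 - (1)·0.944) / (-9) = 1.701
  w = (-3 - (2)·-1.733 - (-4)·-0.056 - (-2)·0.944) / (11) = 0.194
  t = (-2 - (-4)·-1.733 - (-1)·-0.056 - (3)·0.145) / (9) = -1.047

(-0.264, 1.701, 0.194, -1.047)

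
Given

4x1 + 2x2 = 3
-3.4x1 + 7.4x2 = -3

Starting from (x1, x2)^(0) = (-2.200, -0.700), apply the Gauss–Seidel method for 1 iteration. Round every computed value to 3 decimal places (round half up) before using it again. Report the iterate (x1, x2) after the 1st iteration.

(1.100, 0.100)

Iteration 1:
  x1 = (3 - (2)·-0.700) / (4) = 1.100
  x2 = (-3 - (-3.4)·1.100) / (7.4) = 0.100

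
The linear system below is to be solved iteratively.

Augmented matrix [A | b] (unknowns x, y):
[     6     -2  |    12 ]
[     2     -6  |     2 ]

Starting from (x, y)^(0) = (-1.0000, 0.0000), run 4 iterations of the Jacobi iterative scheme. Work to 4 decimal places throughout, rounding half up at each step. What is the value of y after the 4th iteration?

0.3704

Iteration 1:
  x = (12 - (-2)·0.0000) / (6) = 2.0000
  y = (2 - (2)·-1.0000) / (-6) = -0.6667
Iteration 2:
  x = (12 - (-2)·-0.6667) / (6) = 1.7778
  y = (2 - (2)·2.0000) / (-6) = 0.3333
Iteration 3:
  x = (12 - (-2)·0.3333) / (6) = 2.1111
  y = (2 - (2)·1.7778) / (-6) = 0.2593
Iteration 4:
  x = (12 - (-2)·0.2593) / (6) = 2.0864
  y = (2 - (2)·2.1111) / (-6) = 0.3704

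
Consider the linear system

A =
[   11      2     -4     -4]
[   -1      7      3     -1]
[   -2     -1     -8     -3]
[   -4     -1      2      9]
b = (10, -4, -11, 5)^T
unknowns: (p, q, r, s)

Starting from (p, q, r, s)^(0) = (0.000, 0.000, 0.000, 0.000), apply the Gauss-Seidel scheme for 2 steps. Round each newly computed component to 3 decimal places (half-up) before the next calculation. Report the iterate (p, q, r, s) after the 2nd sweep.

Iteration 1:
  p = (10 - (2)·0.000 - (-4)·0.000 - (-4)·0.000) / (11) = 0.909
  q = (-4 - (-1)·0.909 - (3)·0.000 - (-1)·0.000) / (7) = -0.442
  r = (-11 - (-2)·0.909 - (-1)·-0.442 - (-3)·0.000) / (-8) = 1.203
  s = (5 - (-4)·0.909 - (-1)·-0.442 - (2)·1.203) / (9) = 0.643
Iteration 2:
  p = (10 - (2)·-0.442 - (-4)·1.203 - (-4)·0.643) / (11) = 1.661
  q = (-4 - (-1)·1.661 - (3)·1.203 - (-1)·0.643) / (7) = -0.758
  r = (-11 - (-2)·1.661 - (-1)·-0.758 - (-3)·0.643) / (-8) = 0.813
  s = (5 - (-4)·1.661 - (-1)·-0.758 - (2)·0.813) / (9) = 1.029

(1.661, -0.758, 0.813, 1.029)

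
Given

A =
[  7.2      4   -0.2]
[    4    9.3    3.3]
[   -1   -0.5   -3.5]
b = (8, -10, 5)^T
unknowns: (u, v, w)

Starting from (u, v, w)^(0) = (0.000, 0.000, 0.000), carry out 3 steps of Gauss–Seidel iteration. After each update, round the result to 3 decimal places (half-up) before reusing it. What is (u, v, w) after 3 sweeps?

Iteration 1:
  u = (8 - (4)·0.000 - (-0.2)·0.000) / (7.2) = 1.111
  v = (-10 - (4)·1.111 - (3.3)·0.000) / (9.3) = -1.553
  w = (5 - (-1)·1.111 - (-0.5)·-1.553) / (-3.5) = -1.524
Iteration 2:
  u = (8 - (4)·-1.553 - (-0.2)·-1.524) / (7.2) = 1.932
  v = (-10 - (4)·1.932 - (3.3)·-1.524) / (9.3) = -1.365
  w = (5 - (-1)·1.932 - (-0.5)·-1.365) / (-3.5) = -1.786
Iteration 3:
  u = (8 - (4)·-1.365 - (-0.2)·-1.786) / (7.2) = 1.820
  v = (-10 - (4)·1.820 - (3.3)·-1.786) / (9.3) = -1.224
  w = (5 - (-1)·1.820 - (-0.5)·-1.224) / (-3.5) = -1.774

(1.820, -1.224, -1.774)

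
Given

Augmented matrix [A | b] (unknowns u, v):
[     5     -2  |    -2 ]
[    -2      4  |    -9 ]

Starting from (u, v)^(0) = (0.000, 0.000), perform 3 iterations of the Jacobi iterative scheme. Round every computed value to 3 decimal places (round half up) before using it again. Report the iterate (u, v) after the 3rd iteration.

Iteration 1:
  u = (-2 - (-2)·0.000) / (5) = -0.400
  v = (-9 - (-2)·0.000) / (4) = -2.250
Iteration 2:
  u = (-2 - (-2)·-2.250) / (5) = -1.300
  v = (-9 - (-2)·-0.400) / (4) = -2.450
Iteration 3:
  u = (-2 - (-2)·-2.450) / (5) = -1.380
  v = (-9 - (-2)·-1.300) / (4) = -2.900

(-1.380, -2.900)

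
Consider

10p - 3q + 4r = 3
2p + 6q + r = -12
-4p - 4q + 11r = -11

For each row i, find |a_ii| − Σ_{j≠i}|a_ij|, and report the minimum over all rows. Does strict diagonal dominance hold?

3

row 1: |10| − (3+4) = 3
row 2: |6| − (2+1) = 3
row 3: |11| − (4+4) = 3
minimum over rows = 3 → strictly diagonally dominant (convergence guaranteed)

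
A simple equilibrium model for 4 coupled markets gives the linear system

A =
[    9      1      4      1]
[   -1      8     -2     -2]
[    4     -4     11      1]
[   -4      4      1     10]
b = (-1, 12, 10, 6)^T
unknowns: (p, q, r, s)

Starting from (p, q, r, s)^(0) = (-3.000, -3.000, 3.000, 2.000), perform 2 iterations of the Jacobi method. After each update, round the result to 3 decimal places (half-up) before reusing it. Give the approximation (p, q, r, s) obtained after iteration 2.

(-0.731, 1.590, 2.230, -0.956)

Iteration 1:
  p = (-1 - (1)·-3.000 - (4)·3.000 - (1)·2.000) / (9) = -1.333
  q = (12 - (-1)·-3.000 - (-2)·3.000 - (-2)·2.000) / (8) = 2.375
  r = (10 - (4)·-3.000 - (-4)·-3.000 - (1)·2.000) / (11) = 0.727
  s = (6 - (-4)·-3.000 - (4)·-3.000 - (1)·3.000) / (10) = 0.300
Iteration 2:
  p = (-1 - (1)·2.375 - (4)·0.727 - (1)·0.300) / (9) = -0.731
  q = (12 - (-1)·-1.333 - (-2)·0.727 - (-2)·0.300) / (8) = 1.590
  r = (10 - (4)·-1.333 - (-4)·2.375 - (1)·0.300) / (11) = 2.230
  s = (6 - (-4)·-1.333 - (4)·2.375 - (1)·0.727) / (10) = -0.956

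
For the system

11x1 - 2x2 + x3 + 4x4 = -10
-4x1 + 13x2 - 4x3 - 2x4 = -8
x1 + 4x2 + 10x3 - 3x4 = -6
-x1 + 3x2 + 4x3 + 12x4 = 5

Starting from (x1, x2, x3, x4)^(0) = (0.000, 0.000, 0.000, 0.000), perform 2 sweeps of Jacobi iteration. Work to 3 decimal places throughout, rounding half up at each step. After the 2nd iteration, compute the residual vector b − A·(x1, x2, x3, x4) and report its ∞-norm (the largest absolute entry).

2.647

Iteration 1:
  x1 = (-10 - (-2)·0.000 - (1)·0.000 - (4)·0.000) / (11) = -0.909
  x2 = (-8 - (-4)·0.000 - (-4)·0.000 - (-2)·0.000) / (13) = -0.615
  x3 = (-6 - (1)·0.000 - (4)·0.000 - (-3)·0.000) / (10) = -0.600
  x4 = (5 - (-1)·0.000 - (3)·0.000 - (4)·0.000) / (12) = 0.417
Iteration 2:
  x1 = (-10 - (-2)·-0.615 - (1)·-0.600 - (4)·0.417) / (11) = -1.118
  x2 = (-8 - (-4)·-0.909 - (-4)·-0.600 - (-2)·0.417) / (13) = -1.016
  x3 = (-6 - (1)·-0.909 - (4)·-0.615 - (-3)·0.417) / (10) = -0.138
  x4 = (5 - (-1)·-0.909 - (3)·-0.615 - (4)·-0.600) / (12) = 0.695
Residual b − A·x = (-2.376, 1.574, 2.647, -0.858); ∞-norm = 2.647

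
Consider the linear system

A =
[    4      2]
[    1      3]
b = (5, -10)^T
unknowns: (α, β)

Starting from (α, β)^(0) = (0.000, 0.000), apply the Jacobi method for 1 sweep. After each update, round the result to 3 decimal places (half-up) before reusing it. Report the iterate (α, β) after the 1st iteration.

Iteration 1:
  α = (5 - (2)·0.000) / (4) = 1.250
  β = (-10 - (1)·0.000) / (3) = -3.333

(1.250, -3.333)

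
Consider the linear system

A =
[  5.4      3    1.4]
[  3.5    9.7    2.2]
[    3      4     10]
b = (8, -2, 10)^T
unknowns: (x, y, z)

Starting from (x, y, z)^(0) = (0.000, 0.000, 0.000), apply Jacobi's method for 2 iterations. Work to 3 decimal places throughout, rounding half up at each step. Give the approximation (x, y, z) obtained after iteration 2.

Iteration 1:
  x = (8 - (3)·0.000 - (1.4)·0.000) / (5.4) = 1.481
  y = (-2 - (3.5)·0.000 - (2.2)·0.000) / (9.7) = -0.206
  z = (10 - (3)·0.000 - (4)·0.000) / (10) = 1.000
Iteration 2:
  x = (8 - (3)·-0.206 - (1.4)·1.000) / (5.4) = 1.337
  y = (-2 - (3.5)·1.481 - (2.2)·1.000) / (9.7) = -0.967
  z = (10 - (3)·1.481 - (4)·-0.206) / (10) = 0.638

(1.337, -0.967, 0.638)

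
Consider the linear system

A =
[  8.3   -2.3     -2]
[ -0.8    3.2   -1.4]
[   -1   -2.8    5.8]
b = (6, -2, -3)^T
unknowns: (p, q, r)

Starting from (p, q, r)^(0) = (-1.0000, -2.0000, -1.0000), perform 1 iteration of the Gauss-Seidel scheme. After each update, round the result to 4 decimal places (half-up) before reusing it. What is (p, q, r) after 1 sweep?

(-0.0723, -1.0806, -1.0514)

Iteration 1:
  p = (6 - (-2.3)·-2.0000 - (-2)·-1.0000) / (8.3) = -0.0723
  q = (-2 - (-0.8)·-0.0723 - (-1.4)·-1.0000) / (3.2) = -1.0806
  r = (-3 - (-1)·-0.0723 - (-2.8)·-1.0806) / (5.8) = -1.0514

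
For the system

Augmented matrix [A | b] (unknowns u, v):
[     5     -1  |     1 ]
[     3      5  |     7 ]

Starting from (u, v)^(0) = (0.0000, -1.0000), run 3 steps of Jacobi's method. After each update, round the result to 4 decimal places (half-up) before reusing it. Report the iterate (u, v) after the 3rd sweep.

(0.4800, 1.1120)

Iteration 1:
  u = (1 - (-1)·-1.0000) / (5) = 0.0000
  v = (7 - (3)·0.0000) / (5) = 1.4000
Iteration 2:
  u = (1 - (-1)·1.4000) / (5) = 0.4800
  v = (7 - (3)·0.0000) / (5) = 1.4000
Iteration 3:
  u = (1 - (-1)·1.4000) / (5) = 0.4800
  v = (7 - (3)·0.4800) / (5) = 1.1120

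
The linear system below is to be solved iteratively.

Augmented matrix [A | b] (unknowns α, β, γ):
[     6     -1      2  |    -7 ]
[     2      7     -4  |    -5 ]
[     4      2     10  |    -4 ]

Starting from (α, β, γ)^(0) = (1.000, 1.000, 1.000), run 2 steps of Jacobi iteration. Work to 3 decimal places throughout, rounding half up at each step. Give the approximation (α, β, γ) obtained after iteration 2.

Iteration 1:
  α = (-7 - (-1)·1.000 - (2)·1.000) / (6) = -1.333
  β = (-5 - (2)·1.000 - (-4)·1.000) / (7) = -0.429
  γ = (-4 - (4)·1.000 - (2)·1.000) / (10) = -1.000
Iteration 2:
  α = (-7 - (-1)·-0.429 - (2)·-1.000) / (6) = -0.905
  β = (-5 - (2)·-1.333 - (-4)·-1.000) / (7) = -0.905
  γ = (-4 - (4)·-1.333 - (2)·-0.429) / (10) = 0.219

(-0.905, -0.905, 0.219)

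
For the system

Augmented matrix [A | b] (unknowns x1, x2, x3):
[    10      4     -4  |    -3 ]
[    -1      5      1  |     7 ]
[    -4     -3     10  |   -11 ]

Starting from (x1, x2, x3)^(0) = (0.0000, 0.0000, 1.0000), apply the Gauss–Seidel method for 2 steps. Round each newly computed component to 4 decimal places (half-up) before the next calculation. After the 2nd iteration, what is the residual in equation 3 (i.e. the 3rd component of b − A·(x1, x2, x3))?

-0.0003

Iteration 1:
  x1 = (-3 - (4)·0.0000 - (-4)·1.0000) / (10) = 0.1000
  x2 = (7 - (-1)·0.1000 - (1)·1.0000) / (5) = 1.2200
  x3 = (-11 - (-4)·0.1000 - (-3)·1.2200) / (10) = -0.6940
Iteration 2:
  x1 = (-3 - (4)·1.2200 - (-4)·-0.6940) / (10) = -1.0656
  x2 = (7 - (-1)·-1.0656 - (1)·-0.6940) / (5) = 1.3257
  x3 = (-11 - (-4)·-1.0656 - (-3)·1.3257) / (10) = -1.1285
Residual b − A·x = (-2.1608, 0.4344, -0.0003)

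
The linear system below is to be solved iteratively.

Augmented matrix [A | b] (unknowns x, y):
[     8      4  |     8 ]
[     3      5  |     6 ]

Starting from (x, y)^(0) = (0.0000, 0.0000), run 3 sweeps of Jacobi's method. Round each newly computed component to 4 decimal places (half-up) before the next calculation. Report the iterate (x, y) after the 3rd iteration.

Iteration 1:
  x = (8 - (4)·0.0000) / (8) = 1.0000
  y = (6 - (3)·0.0000) / (5) = 1.2000
Iteration 2:
  x = (8 - (4)·1.2000) / (8) = 0.4000
  y = (6 - (3)·1.0000) / (5) = 0.6000
Iteration 3:
  x = (8 - (4)·0.6000) / (8) = 0.7000
  y = (6 - (3)·0.4000) / (5) = 0.9600

(0.7000, 0.9600)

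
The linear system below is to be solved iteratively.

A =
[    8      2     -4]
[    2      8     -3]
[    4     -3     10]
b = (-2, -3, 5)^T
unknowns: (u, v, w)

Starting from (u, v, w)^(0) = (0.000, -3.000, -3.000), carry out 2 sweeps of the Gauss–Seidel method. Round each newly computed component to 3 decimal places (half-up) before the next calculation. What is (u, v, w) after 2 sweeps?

Iteration 1:
  u = (-2 - (2)·-3.000 - (-4)·-3.000) / (8) = -1.000
  v = (-3 - (2)·-1.000 - (-3)·-3.000) / (8) = -1.250
  w = (5 - (4)·-1.000 - (-3)·-1.250) / (10) = 0.525
Iteration 2:
  u = (-2 - (2)·-1.250 - (-4)·0.525) / (8) = 0.325
  v = (-3 - (2)·0.325 - (-3)·0.525) / (8) = -0.259
  w = (5 - (4)·0.325 - (-3)·-0.259) / (10) = 0.292

(0.325, -0.259, 0.292)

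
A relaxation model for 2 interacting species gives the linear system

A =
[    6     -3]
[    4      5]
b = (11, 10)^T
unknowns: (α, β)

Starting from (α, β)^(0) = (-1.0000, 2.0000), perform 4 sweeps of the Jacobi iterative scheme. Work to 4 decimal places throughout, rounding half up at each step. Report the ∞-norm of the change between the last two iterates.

1.2266

Iteration 1:
  α = (11 - (-3)·2.0000) / (6) = 2.8333
  β = (10 - (4)·-1.0000) / (5) = 2.8000
Iteration 2:
  α = (11 - (-3)·2.8000) / (6) = 3.2333
  β = (10 - (4)·2.8333) / (5) = -0.2666
Iteration 3:
  α = (11 - (-3)·-0.2666) / (6) = 1.7000
  β = (10 - (4)·3.2333) / (5) = -0.5866
Iteration 4:
  α = (11 - (-3)·-0.5866) / (6) = 1.5400
  β = (10 - (4)·1.7000) / (5) = 0.6400
Change: (-0.1600, 1.2266) → max |·| = 1.2266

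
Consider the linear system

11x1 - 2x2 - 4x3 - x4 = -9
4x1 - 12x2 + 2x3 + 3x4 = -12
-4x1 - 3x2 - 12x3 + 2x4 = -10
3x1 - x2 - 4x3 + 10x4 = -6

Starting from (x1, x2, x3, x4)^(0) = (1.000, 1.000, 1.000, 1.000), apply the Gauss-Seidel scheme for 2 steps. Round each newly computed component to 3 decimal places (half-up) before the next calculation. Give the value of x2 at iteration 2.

0.983

Iteration 1:
  x1 = (-9 - (-2)·1.000 - (-4)·1.000 - (-1)·1.000) / (11) = -0.182
  x2 = (-12 - (4)·-0.182 - (2)·1.000 - (3)·1.000) / (-12) = 1.356
  x3 = (-10 - (-4)·-0.182 - (-3)·1.356 - (2)·1.000) / (-12) = 0.722
  x4 = (-6 - (3)·-0.182 - (-1)·1.356 - (-4)·0.722) / (10) = -0.121
Iteration 2:
  x1 = (-9 - (-2)·1.356 - (-4)·0.722 - (-1)·-0.121) / (11) = -0.320
  x2 = (-12 - (4)·-0.320 - (2)·0.722 - (3)·-0.121) / (-12) = 0.983
  x3 = (-10 - (-4)·-0.320 - (-3)·0.983 - (2)·-0.121) / (-12) = 0.674
  x4 = (-6 - (3)·-0.320 - (-1)·0.983 - (-4)·0.674) / (10) = -0.136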